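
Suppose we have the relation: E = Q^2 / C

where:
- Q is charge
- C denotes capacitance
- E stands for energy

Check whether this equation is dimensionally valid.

Yes

Q (charge) has dimensions [I T].
C (capacitance) has dimensions [I^2 L^-2 M^-1 T^4].
E (energy) has dimensions [L^2 M T^-2].

Left side: [L^2 M T^-2]
Right side: [L^2 M T^-2]

Both sides have the same dimensions, so the equation is dimensionally consistent.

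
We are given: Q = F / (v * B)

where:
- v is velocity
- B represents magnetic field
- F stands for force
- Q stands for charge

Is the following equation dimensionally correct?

Yes

v (velocity) has dimensions [L T^-1].
B (magnetic field) has dimensions [I^-1 M T^-2].
F (force) has dimensions [L M T^-2].
Q (charge) has dimensions [I T].

Left side: [I T]
Right side: [I T]

Both sides have the same dimensions, so the equation is dimensionally consistent.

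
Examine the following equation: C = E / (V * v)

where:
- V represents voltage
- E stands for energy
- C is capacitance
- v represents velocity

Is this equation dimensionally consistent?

No

V (voltage) has dimensions [I^-1 L^2 M T^-3].
E (energy) has dimensions [L^2 M T^-2].
C (capacitance) has dimensions [I^2 L^-2 M^-1 T^4].
v (velocity) has dimensions [L T^-1].

Left side: [I^2 L^-2 M^-1 T^4]
Right side: [I L^-1 T^2]

The two sides have different dimensions, so the equation is NOT dimensionally consistent.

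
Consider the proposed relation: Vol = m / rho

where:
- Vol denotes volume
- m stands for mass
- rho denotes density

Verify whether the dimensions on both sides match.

Yes

Vol (volume) has dimensions [L^3].
m (mass) has dimensions [M].
rho (density) has dimensions [L^-3 M].

Left side: [L^3]
Right side: [L^3]

Both sides have the same dimensions, so the equation is dimensionally consistent.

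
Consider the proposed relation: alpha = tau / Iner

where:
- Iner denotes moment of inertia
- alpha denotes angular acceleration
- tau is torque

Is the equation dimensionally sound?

Yes

Iner (moment of inertia) has dimensions [L^2 M].
alpha (angular acceleration) has dimensions [T^-2].
tau (torque) has dimensions [L^2 M T^-2].

Left side: [T^-2]
Right side: [T^-2]

Both sides have the same dimensions, so the equation is dimensionally consistent.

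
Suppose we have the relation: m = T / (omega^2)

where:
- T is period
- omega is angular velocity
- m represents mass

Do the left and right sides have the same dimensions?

No

T (period) has dimensions [T].
omega (angular velocity) has dimensions [T^-1].
m (mass) has dimensions [M].

Left side: [M]
Right side: [T^3]

The two sides have different dimensions, so the equation is NOT dimensionally consistent.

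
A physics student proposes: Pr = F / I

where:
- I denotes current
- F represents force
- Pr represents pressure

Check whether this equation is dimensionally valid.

No

I (current) has dimensions [I].
F (force) has dimensions [L M T^-2].
Pr (pressure) has dimensions [L^-1 M T^-2].

Left side: [L^-1 M T^-2]
Right side: [I^-1 L M T^-2]

The two sides have different dimensions, so the equation is NOT dimensionally consistent.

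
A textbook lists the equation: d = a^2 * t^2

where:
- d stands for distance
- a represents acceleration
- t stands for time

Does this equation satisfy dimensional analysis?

No

d (distance) has dimensions [L].
a (acceleration) has dimensions [L T^-2].
t (time) has dimensions [T].

Left side: [L]
Right side: [L^2 T^-2]

The two sides have different dimensions, so the equation is NOT dimensionally consistent.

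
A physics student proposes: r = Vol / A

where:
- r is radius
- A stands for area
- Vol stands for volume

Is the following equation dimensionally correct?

Yes

r (radius) has dimensions [L].
A (area) has dimensions [L^2].
Vol (volume) has dimensions [L^3].

Left side: [L]
Right side: [L]

Both sides have the same dimensions, so the equation is dimensionally consistent.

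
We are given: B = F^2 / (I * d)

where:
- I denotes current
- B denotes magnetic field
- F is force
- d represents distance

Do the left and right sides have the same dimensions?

No

I (current) has dimensions [I].
B (magnetic field) has dimensions [I^-1 M T^-2].
F (force) has dimensions [L M T^-2].
d (distance) has dimensions [L].

Left side: [I^-1 M T^-2]
Right side: [I^-1 L M^2 T^-4]

The two sides have different dimensions, so the equation is NOT dimensionally consistent.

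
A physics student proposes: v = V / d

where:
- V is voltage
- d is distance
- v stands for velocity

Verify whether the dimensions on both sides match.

No

V (voltage) has dimensions [I^-1 L^2 M T^-3].
d (distance) has dimensions [L].
v (velocity) has dimensions [L T^-1].

Left side: [L T^-1]
Right side: [I^-1 L M T^-3]

The two sides have different dimensions, so the equation is NOT dimensionally consistent.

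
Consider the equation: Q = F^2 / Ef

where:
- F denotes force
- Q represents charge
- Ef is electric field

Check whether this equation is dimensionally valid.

No

F (force) has dimensions [L M T^-2].
Q (charge) has dimensions [I T].
Ef (electric field) has dimensions [I^-1 L M T^-3].

Left side: [I T]
Right side: [I L M T^-1]

The two sides have different dimensions, so the equation is NOT dimensionally consistent.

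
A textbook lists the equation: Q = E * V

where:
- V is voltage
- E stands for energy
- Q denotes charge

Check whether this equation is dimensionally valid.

No

V (voltage) has dimensions [I^-1 L^2 M T^-3].
E (energy) has dimensions [L^2 M T^-2].
Q (charge) has dimensions [I T].

Left side: [I T]
Right side: [I^-1 L^4 M^2 T^-5]

The two sides have different dimensions, so the equation is NOT dimensionally consistent.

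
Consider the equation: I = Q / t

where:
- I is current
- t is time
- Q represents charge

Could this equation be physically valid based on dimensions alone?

Yes

I (current) has dimensions [I].
t (time) has dimensions [T].
Q (charge) has dimensions [I T].

Left side: [I]
Right side: [I]

Both sides have the same dimensions, so the equation is dimensionally consistent.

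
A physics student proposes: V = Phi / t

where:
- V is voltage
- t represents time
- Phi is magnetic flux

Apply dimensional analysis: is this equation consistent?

Yes

V (voltage) has dimensions [I^-1 L^2 M T^-3].
t (time) has dimensions [T].
Phi (magnetic flux) has dimensions [I^-1 L^2 M T^-2].

Left side: [I^-1 L^2 M T^-3]
Right side: [I^-1 L^2 M T^-3]

Both sides have the same dimensions, so the equation is dimensionally consistent.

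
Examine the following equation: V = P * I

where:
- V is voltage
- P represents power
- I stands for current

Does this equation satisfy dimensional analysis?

No

V (voltage) has dimensions [I^-1 L^2 M T^-3].
P (power) has dimensions [L^2 M T^-3].
I (current) has dimensions [I].

Left side: [I^-1 L^2 M T^-3]
Right side: [I L^2 M T^-3]

The two sides have different dimensions, so the equation is NOT dimensionally consistent.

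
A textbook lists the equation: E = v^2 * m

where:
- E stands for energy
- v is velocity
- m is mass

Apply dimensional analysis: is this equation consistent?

Yes

E (energy) has dimensions [L^2 M T^-2].
v (velocity) has dimensions [L T^-1].
m (mass) has dimensions [M].

Left side: [L^2 M T^-2]
Right side: [L^2 M T^-2]

Both sides have the same dimensions, so the equation is dimensionally consistent.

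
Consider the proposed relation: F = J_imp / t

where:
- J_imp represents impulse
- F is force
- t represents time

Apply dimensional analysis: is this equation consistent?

Yes

J_imp (impulse) has dimensions [L M T^-1].
F (force) has dimensions [L M T^-2].
t (time) has dimensions [T].

Left side: [L M T^-2]
Right side: [L M T^-2]

Both sides have the same dimensions, so the equation is dimensionally consistent.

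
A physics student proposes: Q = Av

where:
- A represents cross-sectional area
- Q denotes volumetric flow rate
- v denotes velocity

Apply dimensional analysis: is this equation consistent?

Yes

A (cross-sectional area) has dimensions [L^2].
Q (volumetric flow rate) has dimensions [L^3 T^-1].
v (velocity) has dimensions [L T^-1].

Left side: [L^3 T^-1]
Right side: [L^3 T^-1]

Both sides have the same dimensions, so the equation is dimensionally consistent.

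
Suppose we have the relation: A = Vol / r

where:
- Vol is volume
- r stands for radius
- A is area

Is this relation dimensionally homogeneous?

Yes

Vol (volume) has dimensions [L^3].
r (radius) has dimensions [L].
A (area) has dimensions [L^2].

Left side: [L^2]
Right side: [L^2]

Both sides have the same dimensions, so the equation is dimensionally consistent.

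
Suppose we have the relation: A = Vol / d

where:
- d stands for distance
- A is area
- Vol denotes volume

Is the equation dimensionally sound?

Yes

d (distance) has dimensions [L].
A (area) has dimensions [L^2].
Vol (volume) has dimensions [L^3].

Left side: [L^2]
Right side: [L^2]

Both sides have the same dimensions, so the equation is dimensionally consistent.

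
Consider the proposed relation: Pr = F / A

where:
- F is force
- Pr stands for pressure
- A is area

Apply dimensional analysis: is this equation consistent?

Yes

F (force) has dimensions [L M T^-2].
Pr (pressure) has dimensions [L^-1 M T^-2].
A (area) has dimensions [L^2].

Left side: [L^-1 M T^-2]
Right side: [L^-1 M T^-2]

Both sides have the same dimensions, so the equation is dimensionally consistent.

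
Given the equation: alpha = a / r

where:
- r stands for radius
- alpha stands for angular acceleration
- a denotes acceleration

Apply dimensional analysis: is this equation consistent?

Yes

r (radius) has dimensions [L].
alpha (angular acceleration) has dimensions [T^-2].
a (acceleration) has dimensions [L T^-2].

Left side: [T^-2]
Right side: [T^-2]

Both sides have the same dimensions, so the equation is dimensionally consistent.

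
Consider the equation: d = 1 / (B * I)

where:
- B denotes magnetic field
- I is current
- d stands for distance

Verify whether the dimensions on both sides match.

No

B (magnetic field) has dimensions [I^-1 M T^-2].
I (current) has dimensions [I].
d (distance) has dimensions [L].

Left side: [L]
Right side: [M^-1 T^2]

The two sides have different dimensions, so the equation is NOT dimensionally consistent.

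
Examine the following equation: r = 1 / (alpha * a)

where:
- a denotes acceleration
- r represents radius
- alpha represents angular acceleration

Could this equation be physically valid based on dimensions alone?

No

a (acceleration) has dimensions [L T^-2].
r (radius) has dimensions [L].
alpha (angular acceleration) has dimensions [T^-2].

Left side: [L]
Right side: [L^-1 T^4]

The two sides have different dimensions, so the equation is NOT dimensionally consistent.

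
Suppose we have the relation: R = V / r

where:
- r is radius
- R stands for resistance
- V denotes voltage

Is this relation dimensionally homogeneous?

No

r (radius) has dimensions [L].
R (resistance) has dimensions [I^-2 L^2 M T^-3].
V (voltage) has dimensions [I^-1 L^2 M T^-3].

Left side: [I^-2 L^2 M T^-3]
Right side: [I^-1 L M T^-3]

The two sides have different dimensions, so the equation is NOT dimensionally consistent.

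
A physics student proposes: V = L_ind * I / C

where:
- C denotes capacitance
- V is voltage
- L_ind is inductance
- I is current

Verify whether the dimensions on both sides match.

No

C (capacitance) has dimensions [I^2 L^-2 M^-1 T^4].
V (voltage) has dimensions [I^-1 L^2 M T^-3].
L_ind (inductance) has dimensions [I^-2 L^2 M T^-2].
I (current) has dimensions [I].

Left side: [I^-1 L^2 M T^-3]
Right side: [I^-3 L^4 M^2 T^-6]

The two sides have different dimensions, so the equation is NOT dimensionally consistent.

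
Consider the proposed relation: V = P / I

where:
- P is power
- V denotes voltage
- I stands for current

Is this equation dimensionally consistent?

Yes

P (power) has dimensions [L^2 M T^-3].
V (voltage) has dimensions [I^-1 L^2 M T^-3].
I (current) has dimensions [I].

Left side: [I^-1 L^2 M T^-3]
Right side: [I^-1 L^2 M T^-3]

Both sides have the same dimensions, so the equation is dimensionally consistent.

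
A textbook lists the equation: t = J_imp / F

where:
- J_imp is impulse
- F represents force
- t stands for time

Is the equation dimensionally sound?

Yes

J_imp (impulse) has dimensions [L M T^-1].
F (force) has dimensions [L M T^-2].
t (time) has dimensions [T].

Left side: [T]
Right side: [T]

Both sides have the same dimensions, so the equation is dimensionally consistent.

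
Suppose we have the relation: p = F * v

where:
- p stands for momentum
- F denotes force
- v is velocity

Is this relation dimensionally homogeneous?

No

p (momentum) has dimensions [L M T^-1].
F (force) has dimensions [L M T^-2].
v (velocity) has dimensions [L T^-1].

Left side: [L M T^-1]
Right side: [L^2 M T^-3]

The two sides have different dimensions, so the equation is NOT dimensionally consistent.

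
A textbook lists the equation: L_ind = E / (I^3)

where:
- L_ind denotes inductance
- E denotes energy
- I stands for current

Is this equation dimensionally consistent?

No

L_ind (inductance) has dimensions [I^-2 L^2 M T^-2].
E (energy) has dimensions [L^2 M T^-2].
I (current) has dimensions [I].

Left side: [I^-2 L^2 M T^-2]
Right side: [I^-3 L^2 M T^-2]

The two sides have different dimensions, so the equation is NOT dimensionally consistent.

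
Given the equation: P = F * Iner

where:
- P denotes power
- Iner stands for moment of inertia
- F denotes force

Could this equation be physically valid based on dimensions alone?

No

P (power) has dimensions [L^2 M T^-3].
Iner (moment of inertia) has dimensions [L^2 M].
F (force) has dimensions [L M T^-2].

Left side: [L^2 M T^-3]
Right side: [L^3 M^2 T^-2]

The two sides have different dimensions, so the equation is NOT dimensionally consistent.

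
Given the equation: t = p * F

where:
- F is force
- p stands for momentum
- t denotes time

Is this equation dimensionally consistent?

No

F (force) has dimensions [L M T^-2].
p (momentum) has dimensions [L M T^-1].
t (time) has dimensions [T].

Left side: [T]
Right side: [L^2 M^2 T^-3]

The two sides have different dimensions, so the equation is NOT dimensionally consistent.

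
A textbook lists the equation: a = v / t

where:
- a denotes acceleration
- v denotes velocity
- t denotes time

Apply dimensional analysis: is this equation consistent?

Yes

a (acceleration) has dimensions [L T^-2].
v (velocity) has dimensions [L T^-1].
t (time) has dimensions [T].

Left side: [L T^-2]
Right side: [L T^-2]

Both sides have the same dimensions, so the equation is dimensionally consistent.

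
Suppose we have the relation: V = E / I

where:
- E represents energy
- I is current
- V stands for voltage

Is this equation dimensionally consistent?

No

E (energy) has dimensions [L^2 M T^-2].
I (current) has dimensions [I].
V (voltage) has dimensions [I^-1 L^2 M T^-3].

Left side: [I^-1 L^2 M T^-3]
Right side: [I^-1 L^2 M T^-2]

The two sides have different dimensions, so the equation is NOT dimensionally consistent.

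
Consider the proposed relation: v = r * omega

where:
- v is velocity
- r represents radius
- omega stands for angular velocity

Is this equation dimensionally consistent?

Yes

v (velocity) has dimensions [L T^-1].
r (radius) has dimensions [L].
omega (angular velocity) has dimensions [T^-1].

Left side: [L T^-1]
Right side: [L T^-1]

Both sides have the same dimensions, so the equation is dimensionally consistent.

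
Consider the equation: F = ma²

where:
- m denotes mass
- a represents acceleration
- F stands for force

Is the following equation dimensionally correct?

No

m (mass) has dimensions [M].
a (acceleration) has dimensions [L T^-2].
F (force) has dimensions [L M T^-2].

Left side: [L M T^-2]
Right side: [L^2 M T^-4]

The two sides have different dimensions, so the equation is NOT dimensionally consistent.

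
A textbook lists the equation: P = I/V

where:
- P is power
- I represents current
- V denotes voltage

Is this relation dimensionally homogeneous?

No

P (power) has dimensions [L^2 M T^-3].
I (current) has dimensions [I].
V (voltage) has dimensions [I^-1 L^2 M T^-3].

Left side: [L^2 M T^-3]
Right side: [I^2 L^-2 M^-1 T^3]

The two sides have different dimensions, so the equation is NOT dimensionally consistent.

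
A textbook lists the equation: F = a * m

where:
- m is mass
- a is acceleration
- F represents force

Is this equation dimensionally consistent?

Yes

m (mass) has dimensions [M].
a (acceleration) has dimensions [L T^-2].
F (force) has dimensions [L M T^-2].

Left side: [L M T^-2]
Right side: [L M T^-2]

Both sides have the same dimensions, so the equation is dimensionally consistent.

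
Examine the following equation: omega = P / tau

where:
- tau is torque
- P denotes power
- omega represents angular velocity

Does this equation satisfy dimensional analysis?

Yes

tau (torque) has dimensions [L^2 M T^-2].
P (power) has dimensions [L^2 M T^-3].
omega (angular velocity) has dimensions [T^-1].

Left side: [T^-1]
Right side: [T^-1]

Both sides have the same dimensions, so the equation is dimensionally consistent.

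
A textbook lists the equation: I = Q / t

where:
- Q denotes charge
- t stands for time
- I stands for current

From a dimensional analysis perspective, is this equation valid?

Yes

Q (charge) has dimensions [I T].
t (time) has dimensions [T].
I (current) has dimensions [I].

Left side: [I]
Right side: [I]

Both sides have the same dimensions, so the equation is dimensionally consistent.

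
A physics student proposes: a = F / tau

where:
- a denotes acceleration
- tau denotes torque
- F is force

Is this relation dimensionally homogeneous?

No

a (acceleration) has dimensions [L T^-2].
tau (torque) has dimensions [L^2 M T^-2].
F (force) has dimensions [L M T^-2].

Left side: [L T^-2]
Right side: [L^-1]

The two sides have different dimensions, so the equation is NOT dimensionally consistent.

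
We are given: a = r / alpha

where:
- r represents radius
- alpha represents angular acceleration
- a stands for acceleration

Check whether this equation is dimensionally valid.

No

r (radius) has dimensions [L].
alpha (angular acceleration) has dimensions [T^-2].
a (acceleration) has dimensions [L T^-2].

Left side: [L T^-2]
Right side: [L T^2]

The two sides have different dimensions, so the equation is NOT dimensionally consistent.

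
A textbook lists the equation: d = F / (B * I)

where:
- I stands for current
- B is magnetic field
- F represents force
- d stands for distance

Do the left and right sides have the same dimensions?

Yes

I (current) has dimensions [I].
B (magnetic field) has dimensions [I^-1 M T^-2].
F (force) has dimensions [L M T^-2].
d (distance) has dimensions [L].

Left side: [L]
Right side: [L]

Both sides have the same dimensions, so the equation is dimensionally consistent.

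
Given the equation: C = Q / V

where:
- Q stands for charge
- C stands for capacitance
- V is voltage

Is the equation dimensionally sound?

Yes

Q (charge) has dimensions [I T].
C (capacitance) has dimensions [I^2 L^-2 M^-1 T^4].
V (voltage) has dimensions [I^-1 L^2 M T^-3].

Left side: [I^2 L^-2 M^-1 T^4]
Right side: [I^2 L^-2 M^-1 T^4]

Both sides have the same dimensions, so the equation is dimensionally consistent.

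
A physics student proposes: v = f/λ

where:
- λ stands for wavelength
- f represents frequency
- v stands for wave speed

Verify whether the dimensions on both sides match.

No

λ (wavelength) has dimensions [L].
f (frequency) has dimensions [T^-1].
v (wave speed) has dimensions [L T^-1].

Left side: [L T^-1]
Right side: [L^-1 T^-1]

The two sides have different dimensions, so the equation is NOT dimensionally consistent.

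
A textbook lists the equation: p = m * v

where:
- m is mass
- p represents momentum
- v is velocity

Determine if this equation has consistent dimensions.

Yes

m (mass) has dimensions [M].
p (momentum) has dimensions [L M T^-1].
v (velocity) has dimensions [L T^-1].

Left side: [L M T^-1]
Right side: [L M T^-1]

Both sides have the same dimensions, so the equation is dimensionally consistent.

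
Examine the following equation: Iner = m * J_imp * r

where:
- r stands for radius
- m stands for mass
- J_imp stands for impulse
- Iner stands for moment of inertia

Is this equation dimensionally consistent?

No

r (radius) has dimensions [L].
m (mass) has dimensions [M].
J_imp (impulse) has dimensions [L M T^-1].
Iner (moment of inertia) has dimensions [L^2 M].

Left side: [L^2 M]
Right side: [L^2 M^2 T^-1]

The two sides have different dimensions, so the equation is NOT dimensionally consistent.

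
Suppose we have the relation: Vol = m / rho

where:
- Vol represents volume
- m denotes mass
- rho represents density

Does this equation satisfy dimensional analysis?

Yes

Vol (volume) has dimensions [L^3].
m (mass) has dimensions [M].
rho (density) has dimensions [L^-3 M].

Left side: [L^3]
Right side: [L^3]

Both sides have the same dimensions, so the equation is dimensionally consistent.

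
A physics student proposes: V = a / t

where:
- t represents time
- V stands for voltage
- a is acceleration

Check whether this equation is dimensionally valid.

No

t (time) has dimensions [T].
V (voltage) has dimensions [I^-1 L^2 M T^-3].
a (acceleration) has dimensions [L T^-2].

Left side: [I^-1 L^2 M T^-3]
Right side: [L T^-3]

The two sides have different dimensions, so the equation is NOT dimensionally consistent.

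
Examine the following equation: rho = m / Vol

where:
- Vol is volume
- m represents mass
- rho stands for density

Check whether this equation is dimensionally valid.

Yes

Vol (volume) has dimensions [L^3].
m (mass) has dimensions [M].
rho (density) has dimensions [L^-3 M].

Left side: [L^-3 M]
Right side: [L^-3 M]

Both sides have the same dimensions, so the equation is dimensionally consistent.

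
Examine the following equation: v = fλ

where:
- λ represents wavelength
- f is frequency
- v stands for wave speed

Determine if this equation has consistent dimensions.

Yes

λ (wavelength) has dimensions [L].
f (frequency) has dimensions [T^-1].
v (wave speed) has dimensions [L T^-1].

Left side: [L T^-1]
Right side: [L T^-1]

Both sides have the same dimensions, so the equation is dimensionally consistent.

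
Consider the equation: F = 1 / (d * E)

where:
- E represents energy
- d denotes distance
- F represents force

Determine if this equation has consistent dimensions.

No

E (energy) has dimensions [L^2 M T^-2].
d (distance) has dimensions [L].
F (force) has dimensions [L M T^-2].

Left side: [L M T^-2]
Right side: [L^-3 M^-1 T^2]

The two sides have different dimensions, so the equation is NOT dimensionally consistent.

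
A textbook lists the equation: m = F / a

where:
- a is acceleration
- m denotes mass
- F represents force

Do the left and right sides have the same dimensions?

Yes

a (acceleration) has dimensions [L T^-2].
m (mass) has dimensions [M].
F (force) has dimensions [L M T^-2].

Left side: [M]
Right side: [M]

Both sides have the same dimensions, so the equation is dimensionally consistent.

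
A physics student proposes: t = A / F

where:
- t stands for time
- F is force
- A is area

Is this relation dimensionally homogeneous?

No

t (time) has dimensions [T].
F (force) has dimensions [L M T^-2].
A (area) has dimensions [L^2].

Left side: [T]
Right side: [L M^-1 T^2]

The two sides have different dimensions, so the equation is NOT dimensionally consistent.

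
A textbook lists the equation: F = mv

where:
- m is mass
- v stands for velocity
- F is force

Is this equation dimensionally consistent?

No

m (mass) has dimensions [M].
v (velocity) has dimensions [L T^-1].
F (force) has dimensions [L M T^-2].

Left side: [L M T^-2]
Right side: [L M T^-1]

The two sides have different dimensions, so the equation is NOT dimensionally consistent.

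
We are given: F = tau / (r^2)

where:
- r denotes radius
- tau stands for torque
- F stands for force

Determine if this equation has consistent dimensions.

No

r (radius) has dimensions [L].
tau (torque) has dimensions [L^2 M T^-2].
F (force) has dimensions [L M T^-2].

Left side: [L M T^-2]
Right side: [M T^-2]

The two sides have different dimensions, so the equation is NOT dimensionally consistent.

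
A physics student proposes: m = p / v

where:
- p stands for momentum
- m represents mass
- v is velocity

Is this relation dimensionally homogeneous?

Yes

p (momentum) has dimensions [L M T^-1].
m (mass) has dimensions [M].
v (velocity) has dimensions [L T^-1].

Left side: [M]
Right side: [M]

Both sides have the same dimensions, so the equation is dimensionally consistent.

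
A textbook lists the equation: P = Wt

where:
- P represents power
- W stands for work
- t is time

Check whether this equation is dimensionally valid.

No

P (power) has dimensions [L^2 M T^-3].
W (work) has dimensions [L^2 M T^-2].
t (time) has dimensions [T].

Left side: [L^2 M T^-3]
Right side: [L^2 M T^-1]

The two sides have different dimensions, so the equation is NOT dimensionally consistent.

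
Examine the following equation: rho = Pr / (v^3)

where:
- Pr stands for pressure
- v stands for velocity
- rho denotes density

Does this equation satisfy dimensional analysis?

No

Pr (pressure) has dimensions [L^-1 M T^-2].
v (velocity) has dimensions [L T^-1].
rho (density) has dimensions [L^-3 M].

Left side: [L^-3 M]
Right side: [L^-4 M T]

The two sides have different dimensions, so the equation is NOT dimensionally consistent.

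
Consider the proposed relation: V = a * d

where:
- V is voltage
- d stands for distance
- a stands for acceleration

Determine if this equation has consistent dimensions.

No

V (voltage) has dimensions [I^-1 L^2 M T^-3].
d (distance) has dimensions [L].
a (acceleration) has dimensions [L T^-2].

Left side: [I^-1 L^2 M T^-3]
Right side: [L^2 T^-2]

The two sides have different dimensions, so the equation is NOT dimensionally consistent.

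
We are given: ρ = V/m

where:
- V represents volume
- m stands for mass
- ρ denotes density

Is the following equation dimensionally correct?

No

V (volume) has dimensions [L^3].
m (mass) has dimensions [M].
ρ (density) has dimensions [L^-3 M].

Left side: [L^-3 M]
Right side: [L^3 M^-1]

The two sides have different dimensions, so the equation is NOT dimensionally consistent.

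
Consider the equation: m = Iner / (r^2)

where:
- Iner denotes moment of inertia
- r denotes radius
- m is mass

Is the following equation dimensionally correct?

Yes

Iner (moment of inertia) has dimensions [L^2 M].
r (radius) has dimensions [L].
m (mass) has dimensions [M].

Left side: [M]
Right side: [M]

Both sides have the same dimensions, so the equation is dimensionally consistent.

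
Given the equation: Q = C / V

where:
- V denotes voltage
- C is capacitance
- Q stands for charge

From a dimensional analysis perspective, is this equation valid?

No

V (voltage) has dimensions [I^-1 L^2 M T^-3].
C (capacitance) has dimensions [I^2 L^-2 M^-1 T^4].
Q (charge) has dimensions [I T].

Left side: [I T]
Right side: [I^3 L^-4 M^-2 T^7]

The two sides have different dimensions, so the equation is NOT dimensionally consistent.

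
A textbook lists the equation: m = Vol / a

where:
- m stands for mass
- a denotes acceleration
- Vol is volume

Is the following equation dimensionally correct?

No

m (mass) has dimensions [M].
a (acceleration) has dimensions [L T^-2].
Vol (volume) has dimensions [L^3].

Left side: [M]
Right side: [L^2 T^2]

The two sides have different dimensions, so the equation is NOT dimensionally consistent.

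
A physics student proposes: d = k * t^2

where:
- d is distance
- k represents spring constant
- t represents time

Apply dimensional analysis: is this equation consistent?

No

d (distance) has dimensions [L].
k (spring constant) has dimensions [M T^-2].
t (time) has dimensions [T].

Left side: [L]
Right side: [M]

The two sides have different dimensions, so the equation is NOT dimensionally consistent.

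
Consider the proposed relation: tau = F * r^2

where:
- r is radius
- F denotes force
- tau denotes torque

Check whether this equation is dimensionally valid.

No

r (radius) has dimensions [L].
F (force) has dimensions [L M T^-2].
tau (torque) has dimensions [L^2 M T^-2].

Left side: [L^2 M T^-2]
Right side: [L^3 M T^-2]

The two sides have different dimensions, so the equation is NOT dimensionally consistent.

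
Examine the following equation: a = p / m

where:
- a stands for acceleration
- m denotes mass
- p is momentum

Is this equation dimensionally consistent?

No

a (acceleration) has dimensions [L T^-2].
m (mass) has dimensions [M].
p (momentum) has dimensions [L M T^-1].

Left side: [L T^-2]
Right side: [L T^-1]

The two sides have different dimensions, so the equation is NOT dimensionally consistent.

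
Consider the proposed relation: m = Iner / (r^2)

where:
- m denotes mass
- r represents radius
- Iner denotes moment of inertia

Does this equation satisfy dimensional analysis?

Yes

m (mass) has dimensions [M].
r (radius) has dimensions [L].
Iner (moment of inertia) has dimensions [L^2 M].

Left side: [M]
Right side: [M]

Both sides have the same dimensions, so the equation is dimensionally consistent.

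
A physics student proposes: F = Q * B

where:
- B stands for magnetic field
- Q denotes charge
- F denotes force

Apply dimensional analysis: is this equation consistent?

No

B (magnetic field) has dimensions [I^-1 M T^-2].
Q (charge) has dimensions [I T].
F (force) has dimensions [L M T^-2].

Left side: [L M T^-2]
Right side: [M T^-1]

The two sides have different dimensions, so the equation is NOT dimensionally consistent.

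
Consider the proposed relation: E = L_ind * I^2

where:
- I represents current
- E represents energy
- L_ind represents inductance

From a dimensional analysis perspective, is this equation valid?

Yes

I (current) has dimensions [I].
E (energy) has dimensions [L^2 M T^-2].
L_ind (inductance) has dimensions [I^-2 L^2 M T^-2].

Left side: [L^2 M T^-2]
Right side: [L^2 M T^-2]

Both sides have the same dimensions, so the equation is dimensionally consistent.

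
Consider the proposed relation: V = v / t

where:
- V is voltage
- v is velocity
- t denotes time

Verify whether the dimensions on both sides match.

No

V (voltage) has dimensions [I^-1 L^2 M T^-3].
v (velocity) has dimensions [L T^-1].
t (time) has dimensions [T].

Left side: [I^-1 L^2 M T^-3]
Right side: [L T^-2]

The two sides have different dimensions, so the equation is NOT dimensionally consistent.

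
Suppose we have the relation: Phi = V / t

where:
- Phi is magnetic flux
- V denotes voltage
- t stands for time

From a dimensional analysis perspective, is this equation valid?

No

Phi (magnetic flux) has dimensions [I^-1 L^2 M T^-2].
V (voltage) has dimensions [I^-1 L^2 M T^-3].
t (time) has dimensions [T].

Left side: [I^-1 L^2 M T^-2]
Right side: [I^-1 L^2 M T^-4]

The two sides have different dimensions, so the equation is NOT dimensionally consistent.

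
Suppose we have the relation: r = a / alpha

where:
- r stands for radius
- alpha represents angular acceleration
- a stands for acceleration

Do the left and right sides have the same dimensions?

Yes

r (radius) has dimensions [L].
alpha (angular acceleration) has dimensions [T^-2].
a (acceleration) has dimensions [L T^-2].

Left side: [L]
Right side: [L]

Both sides have the same dimensions, so the equation is dimensionally consistent.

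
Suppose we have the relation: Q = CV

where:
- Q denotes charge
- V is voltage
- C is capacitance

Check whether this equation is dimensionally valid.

Yes

Q (charge) has dimensions [I T].
V (voltage) has dimensions [I^-1 L^2 M T^-3].
C (capacitance) has dimensions [I^2 L^-2 M^-1 T^4].

Left side: [I T]
Right side: [I T]

Both sides have the same dimensions, so the equation is dimensionally consistent.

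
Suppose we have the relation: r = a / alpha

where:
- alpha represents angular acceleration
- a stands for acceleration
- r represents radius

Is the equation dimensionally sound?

Yes

alpha (angular acceleration) has dimensions [T^-2].
a (acceleration) has dimensions [L T^-2].
r (radius) has dimensions [L].

Left side: [L]
Right side: [L]

Both sides have the same dimensions, so the equation is dimensionally consistent.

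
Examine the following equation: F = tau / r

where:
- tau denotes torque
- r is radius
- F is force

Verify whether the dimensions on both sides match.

Yes

tau (torque) has dimensions [L^2 M T^-2].
r (radius) has dimensions [L].
F (force) has dimensions [L M T^-2].

Left side: [L M T^-2]
Right side: [L M T^-2]

Both sides have the same dimensions, so the equation is dimensionally consistent.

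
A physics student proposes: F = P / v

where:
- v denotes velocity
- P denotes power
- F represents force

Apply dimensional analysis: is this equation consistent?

Yes

v (velocity) has dimensions [L T^-1].
P (power) has dimensions [L^2 M T^-3].
F (force) has dimensions [L M T^-2].

Left side: [L M T^-2]
Right side: [L M T^-2]

Both sides have the same dimensions, so the equation is dimensionally consistent.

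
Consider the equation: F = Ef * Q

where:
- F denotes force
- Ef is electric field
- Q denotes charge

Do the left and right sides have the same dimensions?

Yes

F (force) has dimensions [L M T^-2].
Ef (electric field) has dimensions [I^-1 L M T^-3].
Q (charge) has dimensions [I T].

Left side: [L M T^-2]
Right side: [L M T^-2]

Both sides have the same dimensions, so the equation is dimensionally consistent.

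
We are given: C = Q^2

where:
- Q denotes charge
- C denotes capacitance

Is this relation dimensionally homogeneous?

No

Q (charge) has dimensions [I T].
C (capacitance) has dimensions [I^2 L^-2 M^-1 T^4].

Left side: [I^2 L^-2 M^-1 T^4]
Right side: [I^2 T^2]

The two sides have different dimensions, so the equation is NOT dimensionally consistent.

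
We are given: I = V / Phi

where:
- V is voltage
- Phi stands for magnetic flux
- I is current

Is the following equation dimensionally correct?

No

V (voltage) has dimensions [I^-1 L^2 M T^-3].
Phi (magnetic flux) has dimensions [I^-1 L^2 M T^-2].
I (current) has dimensions [I].

Left side: [I]
Right side: [T^-1]

The two sides have different dimensions, so the equation is NOT dimensionally consistent.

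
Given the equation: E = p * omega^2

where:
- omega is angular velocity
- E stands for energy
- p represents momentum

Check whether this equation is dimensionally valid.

No

omega (angular velocity) has dimensions [T^-1].
E (energy) has dimensions [L^2 M T^-2].
p (momentum) has dimensions [L M T^-1].

Left side: [L^2 M T^-2]
Right side: [L M T^-3]

The two sides have different dimensions, so the equation is NOT dimensionally consistent.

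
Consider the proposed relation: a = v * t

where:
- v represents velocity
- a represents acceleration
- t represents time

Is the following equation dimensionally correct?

No

v (velocity) has dimensions [L T^-1].
a (acceleration) has dimensions [L T^-2].
t (time) has dimensions [T].

Left side: [L T^-2]
Right side: [L]

The two sides have different dimensions, so the equation is NOT dimensionally consistent.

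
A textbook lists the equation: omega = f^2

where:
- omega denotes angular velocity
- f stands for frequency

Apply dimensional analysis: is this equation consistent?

No

omega (angular velocity) has dimensions [T^-1].
f (frequency) has dimensions [T^-1].

Left side: [T^-1]
Right side: [T^-2]

The two sides have different dimensions, so the equation is NOT dimensionally consistent.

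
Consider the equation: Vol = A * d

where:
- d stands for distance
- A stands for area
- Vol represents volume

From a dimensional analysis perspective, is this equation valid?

Yes

d (distance) has dimensions [L].
A (area) has dimensions [L^2].
Vol (volume) has dimensions [L^3].

Left side: [L^3]
Right side: [L^3]

Both sides have the same dimensions, so the equation is dimensionally consistent.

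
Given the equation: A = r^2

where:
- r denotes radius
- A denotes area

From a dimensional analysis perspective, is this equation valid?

Yes

r (radius) has dimensions [L].
A (area) has dimensions [L^2].

Left side: [L^2]
Right side: [L^2]

Both sides have the same dimensions, so the equation is dimensionally consistent.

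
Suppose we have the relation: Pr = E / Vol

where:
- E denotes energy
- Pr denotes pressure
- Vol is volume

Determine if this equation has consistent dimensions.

Yes

E (energy) has dimensions [L^2 M T^-2].
Pr (pressure) has dimensions [L^-1 M T^-2].
Vol (volume) has dimensions [L^3].

Left side: [L^-1 M T^-2]
Right side: [L^-1 M T^-2]

Both sides have the same dimensions, so the equation is dimensionally consistent.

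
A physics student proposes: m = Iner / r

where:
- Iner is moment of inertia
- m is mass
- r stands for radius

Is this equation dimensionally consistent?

No

Iner (moment of inertia) has dimensions [L^2 M].
m (mass) has dimensions [M].
r (radius) has dimensions [L].

Left side: [M]
Right side: [L M]

The two sides have different dimensions, so the equation is NOT dimensionally consistent.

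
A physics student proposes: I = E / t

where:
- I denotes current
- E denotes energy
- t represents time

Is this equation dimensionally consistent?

No

I (current) has dimensions [I].
E (energy) has dimensions [L^2 M T^-2].
t (time) has dimensions [T].

Left side: [I]
Right side: [L^2 M T^-3]

The two sides have different dimensions, so the equation is NOT dimensionally consistent.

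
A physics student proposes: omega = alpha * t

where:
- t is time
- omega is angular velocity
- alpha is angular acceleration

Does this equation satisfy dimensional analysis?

Yes

t (time) has dimensions [T].
omega (angular velocity) has dimensions [T^-1].
alpha (angular acceleration) has dimensions [T^-2].

Left side: [T^-1]
Right side: [T^-1]

Both sides have the same dimensions, so the equation is dimensionally consistent.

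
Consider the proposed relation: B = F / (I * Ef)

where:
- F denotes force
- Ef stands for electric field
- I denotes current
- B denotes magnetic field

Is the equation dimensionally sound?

No

F (force) has dimensions [L M T^-2].
Ef (electric field) has dimensions [I^-1 L M T^-3].
I (current) has dimensions [I].
B (magnetic field) has dimensions [I^-1 M T^-2].

Left side: [I^-1 M T^-2]
Right side: [T]

The two sides have different dimensions, so the equation is NOT dimensionally consistent.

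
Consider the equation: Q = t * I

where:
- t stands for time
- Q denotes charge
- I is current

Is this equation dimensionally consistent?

Yes

t (time) has dimensions [T].
Q (charge) has dimensions [I T].
I (current) has dimensions [I].

Left side: [I T]
Right side: [I T]

Both sides have the same dimensions, so the equation is dimensionally consistent.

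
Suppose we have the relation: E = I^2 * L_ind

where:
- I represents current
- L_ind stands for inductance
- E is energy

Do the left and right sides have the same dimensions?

Yes

I (current) has dimensions [I].
L_ind (inductance) has dimensions [I^-2 L^2 M T^-2].
E (energy) has dimensions [L^2 M T^-2].

Left side: [L^2 M T^-2]
Right side: [L^2 M T^-2]

Both sides have the same dimensions, so the equation is dimensionally consistent.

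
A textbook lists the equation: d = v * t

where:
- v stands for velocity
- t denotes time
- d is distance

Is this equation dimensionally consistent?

Yes

v (velocity) has dimensions [L T^-1].
t (time) has dimensions [T].
d (distance) has dimensions [L].

Left side: [L]
Right side: [L]

Both sides have the same dimensions, so the equation is dimensionally consistent.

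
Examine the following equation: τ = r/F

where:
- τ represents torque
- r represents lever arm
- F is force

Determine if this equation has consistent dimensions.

No

τ (torque) has dimensions [L^2 M T^-2].
r (lever arm) has dimensions [L].
F (force) has dimensions [L M T^-2].

Left side: [L^2 M T^-2]
Right side: [M^-1 T^2]

The two sides have different dimensions, so the equation is NOT dimensionally consistent.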